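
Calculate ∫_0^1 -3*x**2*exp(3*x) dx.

Integrate by parts twice (u = x^2, dv = -3*exp(3*x) dx).
An antiderivative is F(x) = (-9*x**2 + 6*x - 2)*exp(3*x)/9.
Then F(1) - F(0) = (-5*exp(3)/9) - (-2/9) = 2/9 - 5*exp(3)/9.

2/9 - 5*exp(3)/9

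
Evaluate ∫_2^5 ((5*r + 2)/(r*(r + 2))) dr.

-9*log(2) + log(5) + 4*log(7)

Factor the denominator: r**2 + 2*r = (r + 2)r.
Partial fractions: (5*r + 2)/(r*(r + 2)) = 4/(r + 2) + 1/r.
An antiderivative is F(r) = log(r) + 4*log(r + 2).
Then F(5) - F(2) = (log(5) + 4*log(7)) - (9*log(2)) = -9*log(2) + log(5) + 4*log(7).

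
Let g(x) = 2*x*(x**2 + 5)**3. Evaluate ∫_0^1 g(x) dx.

671/4

Let u = x**2 + 5, so du = 2*x dx. When x = 0, u = 5; when x = 1, u = 6.
The integral becomes ∫ u**3 du from 5 to 6, with antiderivative u**4/4.
Back in x: F(x) = (x**2 + 5)**4/4.
Then F(1) - F(0) = (324) - (625/4) = 671/4.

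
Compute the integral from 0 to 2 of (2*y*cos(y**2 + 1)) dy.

sin(5) - sin(1)

Let u = y**2 + 1, so du = 2*y dy. When y = 0, u = 1; when y = 2, u = 5.
The integral becomes ∫ cos(u) du from 1 to 5, with antiderivative sin(u).
Back in y: F(y) = sin(y**2 + 1).
Then F(2) - F(0) = (sin(5)) - (sin(1)) = sin(5) - sin(1).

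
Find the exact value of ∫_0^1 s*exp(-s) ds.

Integrate by parts once (u = s, dv = exp(-s) ds).
An antiderivative is F(s) = (-s - 1)*exp(-s).
Then F(1) - F(0) = (-2*exp(-1)) - (-1) = 1 - 2*exp(-1).

1 - 2*exp(-1)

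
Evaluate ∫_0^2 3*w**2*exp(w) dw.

-6 + 6*exp(2)

Integrate by parts twice (u = w^2, dv = 3*exp(w) dw).
An antiderivative is F(w) = (3*w**2 - 6*w + 6)*exp(w).
Then F(2) - F(0) = (6*exp(2)) - (6) = -6 + 6*exp(2).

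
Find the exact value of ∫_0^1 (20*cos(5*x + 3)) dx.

Let u = 5*x + 3, so du = 5 dx. When x = 0, u = 3; when x = 1, u = 8.
The integral becomes 4·∫ cos(u) du from 3 to 8, with antiderivative 4*sin(u).
Back in x: F(x) = 4*sin(5*x + 3).
Then F(1) - F(0) = (4*sin(8)) - (4*sin(3)) = -4*sin(3) + 4*sin(8).

-4*sin(3) + 4*sin(8)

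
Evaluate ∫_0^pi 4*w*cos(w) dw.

-8

Integrate by parts once (u = w, dv = 4*cos(w) dw).
An antiderivative is F(w) = 4*w*sin(w) + 4*cos(w).
Then F(pi) - F(0) = (-4) - (4) = -8.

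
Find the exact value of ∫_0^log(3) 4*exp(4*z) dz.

Let u = exp(z), so du = exp(z) dz. When z = 0, u = 1; when z = log(3), u = 3.
The integral becomes 4·∫ u**3 du from 1 to 3, with antiderivative u**4.
Back in z: F(z) = exp(4*z).
Then F(log(3)) - F(0) = (81) - (1) = 80.

80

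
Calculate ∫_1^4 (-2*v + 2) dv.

-9

By the power rule, an antiderivative is F(v) = -v**2 + 2*v.
Then F(4) - F(1) = (-8) - (1) = -9.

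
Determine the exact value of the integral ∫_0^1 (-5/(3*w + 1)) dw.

-10*log(2)/3

An antiderivative is F(w) = -5*log(3*w + 1)/3.
Then F(1) - F(0) = (-10*log(2)/3) - (0) = -10*log(2)/3.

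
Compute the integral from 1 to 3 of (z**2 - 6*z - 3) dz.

-64/3

By the power rule, an antiderivative is F(z) = z**3/3 - 3*z**2 - 3*z.
Then F(3) - F(1) = (-27) - (-17/3) = -64/3.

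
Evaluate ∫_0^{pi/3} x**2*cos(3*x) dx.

-2*pi/27

Integrate by parts twice (u = x^2, dv = cos(3*x) dx).
An antiderivative is F(x) = x**2*sin(3*x)/3 + 2*x*cos(3*x)/9 - 2*sin(3*x)/27.
Then F(pi/3) - F(0) = (-2*pi/27) - (0) = -2*pi/27.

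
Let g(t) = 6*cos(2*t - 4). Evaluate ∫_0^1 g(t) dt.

Let u = 2*t - 4, so du = 2 dt. When t = 0, u = -4; when t = 1, u = -2.
The integral becomes 3·∫ cos(u) du from -4 to -2, with antiderivative 3*sin(u).
Back in t: F(t) = 3*sin(2*t - 4).
Then F(1) - F(0) = (-3*sin(2)) - (-3*sin(4)) = -3*sin(2) + 3*sin(4).

-3*sin(2) + 3*sin(4)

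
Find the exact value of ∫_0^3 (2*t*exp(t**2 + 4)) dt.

Let u = t**2 + 4, so du = 2*t dt. When t = 0, u = 4; when t = 3, u = 13.
The integral becomes ∫ exp(u) du from 4 to 13, with antiderivative exp(u).
Back in t: F(t) = exp(t**2 + 4).
Then F(3) - F(0) = (exp(13)) - (exp(4)) = -exp(4) + exp(13).

-exp(4) + exp(13)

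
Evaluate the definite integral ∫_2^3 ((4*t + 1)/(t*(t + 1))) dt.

Factor the denominator: t**2 + t = (t + 1)t.
Partial fractions: (4*t + 1)/(t*(t + 1)) = 3/(t + 1) + 1/t.
An antiderivative is F(t) = log(t) + 3*log(t + 1).
Then F(3) - F(2) = (log(3) + 6*log(2)) - (log(54)) = log(32/9).

log(32/9)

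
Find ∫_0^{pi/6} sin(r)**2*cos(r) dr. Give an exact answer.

1/24

Let u = sin(r), so du = cos(r) dr. When r = 0, u = 0; when r = pi/6, u = 1/2.
The integral becomes ∫ u**2 du from 0 to 1/2, with antiderivative u**3/3.
Back in r: F(r) = sin(r)**3/3.
Then F(pi/6) - F(0) = (1/24) - (0) = 1/24.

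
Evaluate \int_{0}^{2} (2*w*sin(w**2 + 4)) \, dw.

cos(4) - cos(8)

Let u = w**2 + 4, so du = 2*w dw. When w = 0, u = 4; when w = 2, u = 8.
The integral becomes ∫ sin(u) du from 4 to 8, with antiderivative -cos(u).
Back in w: F(w) = -cos(w**2 + 4).
Then F(2) - F(0) = (-cos(8)) - (-cos(4)) = cos(4) - cos(8).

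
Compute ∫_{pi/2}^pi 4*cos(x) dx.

-4

An antiderivative is F(x) = 4*sin(x).
Then F(pi) - F(pi/2) = (0) - (4) = -4.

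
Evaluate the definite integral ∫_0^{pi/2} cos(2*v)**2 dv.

Use the identity cos^2(2*v) = (1 + cos(4*v))/2.
An antiderivative is F(v) = v/2 + sin(4*v)/8.
Then F(pi/2) - F(0) = (pi/4) - (0) = pi/4.

pi/4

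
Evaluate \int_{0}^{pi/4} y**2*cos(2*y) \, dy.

-1/4 + pi**2/32

Integrate by parts twice (u = y^2, dv = cos(2*y) dy).
An antiderivative is F(y) = y**2*sin(2*y)/2 + y*cos(2*y)/2 - sin(2*y)/4.
Then F(pi/4) - F(0) = (-1/4 + pi**2/32) - (0) = -1/4 + pi**2/32.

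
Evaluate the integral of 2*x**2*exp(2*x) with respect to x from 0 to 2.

Integrate by parts twice (u = x^2, dv = 2*exp(2*x) dx).
An antiderivative is F(x) = (2*x**2 - 2*x + 1)*exp(2*x)/2.
Then F(2) - F(0) = (5*exp(4)/2) - (1/2) = -1/2 + 5*exp(4)/2.

-1/2 + 5*exp(4)/2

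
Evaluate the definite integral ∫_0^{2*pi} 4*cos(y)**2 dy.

Use the identity cos^2(y) = (1 + cos(2*y))/2.
An antiderivative is F(y) = 2*y + sin(2*y).
Then F(2*pi) - F(0) = (4*pi) - (0) = 4*pi.

4*pi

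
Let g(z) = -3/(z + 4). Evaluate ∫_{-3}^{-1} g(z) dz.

-log(27)

An antiderivative is F(z) = -3*log(z + 4).
Then F(-1) - F(-3) = (-log(27)) - (0) = -log(27).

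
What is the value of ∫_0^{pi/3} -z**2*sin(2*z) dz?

-sqrt(3)*pi/12 - pi**2/36 + 3/8

Integrate by parts twice (u = z^2, dv = -sin(2*z) dz).
An antiderivative is F(z) = z**2*cos(2*z)/2 - z*sin(2*z)/2 - cos(2*z)/4.
Then F(pi/3) - F(0) = (-sqrt(3)*pi/12 - pi**2/36 + 1/8) - (-1/4) = -sqrt(3)*pi/12 - pi**2/36 + 3/8.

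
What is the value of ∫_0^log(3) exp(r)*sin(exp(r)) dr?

Let u = exp(r), so du = exp(r) dr. When r = 0, u = 1; when r = log(3), u = 3.
The integral becomes ∫ sin(u) du from 1 to 3, with antiderivative -cos(u).
Back in r: F(r) = -cos(exp(r)).
Then F(log(3)) - F(0) = (-cos(3)) - (-cos(1)) = cos(1) - cos(3).

cos(1) - cos(3)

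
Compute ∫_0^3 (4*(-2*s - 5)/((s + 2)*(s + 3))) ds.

-4*log(5)

Factor the denominator: s**2 + 5*s + 6 = (s + 3)(s + 2).
Partial fractions: 4*(-2*s - 5)/((s + 2)*(s + 3)) = -4/(s + 3) - 4/(s + 2).
An antiderivative is F(s) = -4*log(s + 2) - 4*log(s + 3).
Then F(3) - F(0) = (-4*log(5) - 4*log(3) - 4*log(2)) - (-4*log(3) - 4*log(2)) = -4*log(5).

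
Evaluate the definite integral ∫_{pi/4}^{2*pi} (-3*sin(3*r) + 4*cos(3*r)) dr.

An antiderivative is F(r) = 4*sin(3*r)/3 + cos(3*r).
Then F(2*pi) - F(pi/4) = (1) - (sqrt(2)/6) = 1 - sqrt(2)/6.

1 - sqrt(2)/6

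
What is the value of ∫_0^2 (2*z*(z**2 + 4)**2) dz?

448/3

Let u = z**2 + 4, so du = 2*z dz. When z = 0, u = 4; when z = 2, u = 8.
The integral becomes ∫ u**2 du from 4 to 8, with antiderivative u**3/3.
Back in z: F(z) = (z**2 + 4)**3/3.
Then F(2) - F(0) = (512/3) - (64/3) = 448/3.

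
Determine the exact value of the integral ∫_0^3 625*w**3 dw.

50625/4

Let u = 5*w, so du = 5 dw. When w = 0, u = 0; when w = 3, u = 15.
The integral becomes ∫ u**3 du from 0 to 15, with antiderivative u**4/4.
Back in w: F(w) = 625*w**4/4.
Then F(3) - F(0) = (50625/4) - (0) = 50625/4.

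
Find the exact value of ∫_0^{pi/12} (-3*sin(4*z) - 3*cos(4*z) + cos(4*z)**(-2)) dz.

An antiderivative is F(z) = -3*sin(4*z)/4 + 3*cos(4*z)/4 + tan(4*z)/4.
Then F(pi/12) - F(0) = (3/8 - sqrt(3)/8) - (3/4) = -3/8 - sqrt(3)/8.

-3/8 - sqrt(3)/8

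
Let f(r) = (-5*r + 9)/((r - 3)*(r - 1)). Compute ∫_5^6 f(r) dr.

-3*log(3) - 2*log(5) + 7*log(2)

Factor the denominator: r**2 - 4*r + 3 = (r - 1)(r - 3).
Partial fractions: (-5*r + 9)/((r - 3)*(r - 1)) = -2/(r - 1) - 3/(r - 3).
An antiderivative is F(r) = -3*log(r - 3) - 2*log(r - 1).
Then F(6) - F(5) = (-3*log(3) - 2*log(5)) - (-7*log(2)) = -3*log(3) - 2*log(5) + 7*log(2).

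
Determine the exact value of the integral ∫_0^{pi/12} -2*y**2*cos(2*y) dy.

-sqrt(3)*pi/24 - pi**2/288 + 1/4

Integrate by parts twice (u = y^2, dv = -2*cos(2*y) dy).
An antiderivative is F(y) = -y**2*sin(2*y) - y*cos(2*y) + sin(2*y)/2.
Then F(pi/12) - F(0) = (-sqrt(3)*pi/24 - pi**2/288 + 1/4) - (0) = -sqrt(3)*pi/24 - pi**2/288 + 1/4.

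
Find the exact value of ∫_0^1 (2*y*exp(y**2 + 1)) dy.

Let u = y**2 + 1, so du = 2*y dy. When y = 0, u = 1; when y = 1, u = 2.
The integral becomes ∫ exp(u) du from 1 to 2, with antiderivative exp(u).
Back in y: F(y) = exp(y**2 + 1).
Then F(1) - F(0) = (exp(2)) - (exp(1)) = -exp(1) + exp(2).

-exp(1) + exp(2)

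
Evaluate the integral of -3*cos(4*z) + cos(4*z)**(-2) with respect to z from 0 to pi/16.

1/4 - 3*sqrt(2)/8

An antiderivative is F(z) = -3*sin(4*z)/4 + tan(4*z)/4.
Then F(pi/16) - F(0) = (1/4 - 3*sqrt(2)/8) - (0) = 1/4 - 3*sqrt(2)/8.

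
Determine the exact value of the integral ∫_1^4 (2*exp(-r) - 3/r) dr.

An antiderivative is F(r) = -3*log(r) - 2*exp(-r).
Then F(4) - F(1) = (-6*log(2) - 2*exp(-4)) - (-2*exp(-1)) = -6*log(2) - 2*exp(-4) + 2*exp(-1).

-6*log(2) - 2*exp(-4) + 2*exp(-1)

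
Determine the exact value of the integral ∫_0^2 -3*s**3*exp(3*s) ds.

Integrate by parts 3 times (u = s^3, dv = -3*exp(3*s) ds).
An antiderivative is F(s) = (-9*s**3 + 9*s**2 - 6*s + 2)*exp(3*s)/9.
Then F(2) - F(0) = (-46*exp(6)/9) - (2/9) = -46*exp(6)/9 - 2/9.

-46*exp(6)/9 - 2/9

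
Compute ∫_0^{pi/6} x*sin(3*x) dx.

1/9

Integrate by parts once (u = x, dv = sin(3*x) dx).
An antiderivative is F(x) = -x*cos(3*x)/3 + sin(3*x)/9.
Then F(pi/6) - F(0) = (1/9) - (0) = 1/9.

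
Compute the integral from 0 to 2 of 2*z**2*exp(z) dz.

-4 + 4*exp(2)

Integrate by parts twice (u = z^2, dv = 2*exp(z) dz).
An antiderivative is F(z) = (2*z**2 - 4*z + 4)*exp(z).
Then F(2) - F(0) = (4*exp(2)) - (4) = -4 + 4*exp(2).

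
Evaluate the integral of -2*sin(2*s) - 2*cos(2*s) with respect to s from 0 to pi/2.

-2

An antiderivative is F(s) = -sin(2*s) + cos(2*s).
Then F(pi/2) - F(0) = (-1) - (1) = -2.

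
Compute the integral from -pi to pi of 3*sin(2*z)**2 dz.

Use the identity sin^2(2*z) = (1 - cos(4*z))/2.
An antiderivative is F(z) = 3*z/2 - 3*sin(4*z)/8.
Then F(pi) - F(-pi) = (3*pi/2) - (-3*pi/2) = 3*pi.

3*pi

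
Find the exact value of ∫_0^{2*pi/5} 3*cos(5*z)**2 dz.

Use the identity cos^2(5*z) = (1 + cos(10*z))/2.
An antiderivative is F(z) = 3*z/2 + 3*sin(10*z)/20.
Then F(2*pi/5) - F(0) = (3*pi/5) - (0) = 3*pi/5.

3*pi/5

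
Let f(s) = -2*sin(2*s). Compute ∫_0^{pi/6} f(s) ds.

-1/2

An antiderivative is F(s) = cos(2*s).
Then F(pi/6) - F(0) = (1/2) - (1) = -1/2.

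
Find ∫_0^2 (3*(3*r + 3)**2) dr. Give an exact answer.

234

Let u = 3*r + 3, so du = 3 dr. When r = 0, u = 3; when r = 2, u = 9.
The integral becomes ∫ u**2 du from 3 to 9, with antiderivative u**3/3.
Back in r: F(r) = (3*r + 3)**3/3.
Then F(2) - F(0) = (243) - (9) = 234.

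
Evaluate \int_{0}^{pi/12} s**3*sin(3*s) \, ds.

Integrate by parts 3 times (u = s^3, dv = sin(3*s) ds).
An antiderivative is F(s) = -s**3*cos(3*s)/3 + s**2*sin(3*s)/3 + 2*s*cos(3*s)/9 - 2*sin(3*s)/27.
Then F(pi/12) - F(0) = (sqrt(2)*(-384 - pi**3 + 12*pi**2 + 96*pi)/10368) - (0) = sqrt(2)*(-384 - pi**3 + 12*pi**2 + 96*pi)/10368.

sqrt(2)*(-384 - pi**3 + 12*pi**2 + 96*pi)/10368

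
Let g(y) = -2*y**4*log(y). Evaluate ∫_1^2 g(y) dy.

62/25 - 64*log(2)/5

Integrate by parts once (u = ln y, dv = -2*y**4 dy).
An antiderivative is F(y) = -2*y**5*(5*log(y) - 1)/25.
Then F(2) - F(1) = (64/25 - 64*log(2)/5) - (2/25) = 62/25 - 64*log(2)/5.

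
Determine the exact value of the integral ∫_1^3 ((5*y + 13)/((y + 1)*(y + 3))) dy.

log(24)

Factor the denominator: y**2 + 4*y + 3 = (y + 3)(y + 1).
Partial fractions: (5*y + 13)/((y + 1)*(y + 3)) = 1/(y + 3) + 4/(y + 1).
An antiderivative is F(y) = 4*log(y + 1) + log(y + 3).
Then F(3) - F(1) = (log(3) + 9*log(2)) - (log(64)) = log(24).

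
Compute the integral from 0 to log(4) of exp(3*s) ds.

21

Let u = exp(s), so du = exp(s) ds. When s = 0, u = 1; when s = log(4), u = 4.
The integral becomes ∫ u**2 du from 1 to 4, with antiderivative u**3/3.
Back in s: F(s) = exp(3*s)/3.
Then F(log(4)) - F(0) = (64/3) - (1/3) = 21.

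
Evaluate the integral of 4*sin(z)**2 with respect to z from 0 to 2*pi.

4*pi

Use the identity sin^2(z) = (1 - cos(2*z))/2.
An antiderivative is F(z) = 2*z - sin(2*z).
Then F(2*pi) - F(0) = (4*pi) - (0) = 4*pi.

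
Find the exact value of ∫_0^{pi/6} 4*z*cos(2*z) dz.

Integrate by parts once (u = z, dv = 4*cos(2*z) dz).
An antiderivative is F(z) = 2*z*sin(2*z) + cos(2*z).
Then F(pi/6) - F(0) = (1/2 + sqrt(3)*pi/6) - (1) = -1/2 + sqrt(3)*pi/6.

-1/2 + sqrt(3)*pi/6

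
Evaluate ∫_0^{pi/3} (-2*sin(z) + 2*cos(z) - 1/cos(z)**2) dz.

-1

An antiderivative is F(z) = 2*sin(z) + 2*cos(z) - tan(z).
Then F(pi/3) - F(0) = (1) - (2) = -1.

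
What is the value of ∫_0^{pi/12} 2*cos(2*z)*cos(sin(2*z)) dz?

Let u = sin(2*z), so du = 2*cos(2*z) dz. When z = 0, u = 0; when z = pi/12, u = 1/2.
The integral becomes ∫ cos(u) du from 0 to 1/2, with antiderivative sin(u).
Back in z: F(z) = sin(sin(2*z)).
Then F(pi/12) - F(0) = (sin(1/2)) - (0) = sin(1/2).

sin(1/2)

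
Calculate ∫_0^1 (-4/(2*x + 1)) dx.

An antiderivative is F(x) = -2*log(2*x + 1).
Then F(1) - F(0) = (-log(9)) - (0) = -log(9).

-log(9)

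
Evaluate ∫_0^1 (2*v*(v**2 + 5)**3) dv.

671/4

Let u = v**2 + 5, so du = 2*v dv. When v = 0, u = 5; when v = 1, u = 6.
The integral becomes ∫ u**3 du from 5 to 6, with antiderivative u**4/4.
Back in v: F(v) = (v**2 + 5)**4/4.
Then F(1) - F(0) = (324) - (625/4) = 671/4.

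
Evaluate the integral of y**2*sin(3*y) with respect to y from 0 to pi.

-4/27 + pi**2/3

Integrate by parts twice (u = y^2, dv = sin(3*y) dy).
An antiderivative is F(y) = -y**2*cos(3*y)/3 + 2*y*sin(3*y)/9 + 2*cos(3*y)/27.
Then F(pi) - F(0) = (-2/27 + pi**2/3) - (2/27) = -4/27 + pi**2/3.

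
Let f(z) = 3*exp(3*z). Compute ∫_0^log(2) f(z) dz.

7

Let u = exp(z), so du = exp(z) dz. When z = 0, u = 1; when z = log(2), u = 2.
The integral becomes 3·∫ u**2 du from 1 to 2, with antiderivative u**3.
Back in z: F(z) = exp(3*z).
Then F(log(2)) - F(0) = (8) - (1) = 7.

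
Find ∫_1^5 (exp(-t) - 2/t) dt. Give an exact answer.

An antiderivative is F(t) = -2*log(t) - exp(-t).
Then F(5) - F(1) = (-2*log(5) - exp(-5)) - (-exp(-1)) = -2*log(5) - exp(-5) + exp(-1).

-2*log(5) - exp(-5) + exp(-1)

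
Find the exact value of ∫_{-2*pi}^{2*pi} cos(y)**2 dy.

Use the identity cos^2(y) = (1 + cos(2*y))/2.
An antiderivative is F(y) = y/2 + sin(2*y)/4.
Then F(2*pi) - F(-2*pi) = (pi) - (-pi) = 2*pi.

2*pi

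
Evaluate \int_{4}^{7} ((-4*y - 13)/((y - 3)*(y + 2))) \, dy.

-11*log(2) + log(3)

Factor the denominator: y**2 - y - 6 = (y + 2)(y - 3).
Partial fractions: (-4*y - 13)/((y - 3)*(y + 2)) = 1/(y + 2) - 5/(y - 3).
An antiderivative is F(y) = -5*log(y - 3) + log(y + 2).
Then F(7) - F(4) = (-10*log(2) + 2*log(3)) - (log(6)) = -11*log(2) + log(3).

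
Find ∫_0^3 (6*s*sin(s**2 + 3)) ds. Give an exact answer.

Let u = s**2 + 3, so du = 2*s ds. When s = 0, u = 3; when s = 3, u = 12.
The integral becomes 3·∫ sin(u) du from 3 to 12, with antiderivative -3*cos(u).
Back in s: F(s) = -3*cos(s**2 + 3).
Then F(3) - F(0) = (-3*cos(12)) - (-3*cos(3)) = 3*cos(3) - 3*cos(12).

3*cos(3) - 3*cos(12)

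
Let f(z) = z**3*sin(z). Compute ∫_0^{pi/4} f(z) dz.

Integrate by parts 3 times (u = z^3, dv = sin(z) dz).
An antiderivative is F(z) = -z**3*cos(z) + 3*z**2*sin(z) + 6*z*cos(z) - 6*sin(z).
Then F(pi/4) - F(0) = (sqrt(2)*(-384 - pi**3 + 12*pi**2 + 96*pi)/128) - (0) = sqrt(2)*(-384 - pi**3 + 12*pi**2 + 96*pi)/128.

sqrt(2)*(-384 - pi**3 + 12*pi**2 + 96*pi)/128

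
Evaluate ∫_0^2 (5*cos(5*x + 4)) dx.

-sin(4) + sin(14)

Let u = 5*x + 4, so du = 5 dx. When x = 0, u = 4; when x = 2, u = 14.
The integral becomes ∫ cos(u) du from 4 to 14, with antiderivative sin(u).
Back in x: F(x) = sin(5*x + 4).
Then F(2) - F(0) = (sin(14)) - (sin(4)) = -sin(4) + sin(14).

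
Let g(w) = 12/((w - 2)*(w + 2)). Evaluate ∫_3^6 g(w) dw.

Factor the denominator: w**2 - 4 = (w + 2)(w - 2).
Partial fractions: 12/((w - 2)*(w + 2)) = -3/(w + 2) + 3/(w - 2).
An antiderivative is F(w) = 3*log(w - 2) - 3*log(w + 2).
Then F(6) - F(3) = (-log(8)) - (-3*log(5)) = -3*log(2) + 3*log(5).

-3*log(2) + 3*log(5)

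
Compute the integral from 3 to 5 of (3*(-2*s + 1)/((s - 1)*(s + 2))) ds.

-5*log(7) - log(2) + 5*log(5)

Factor the denominator: s**2 + s - 2 = (s + 2)(s - 1).
Partial fractions: 3*(-2*s + 1)/((s - 1)*(s + 2)) = -5/(s + 2) - 1/(s - 1).
An antiderivative is F(s) = -log(s - 1) - 5*log(s + 2).
Then F(5) - F(3) = (-5*log(7) - 2*log(2)) - (-5*log(5) - log(2)) = -5*log(7) - log(2) + 5*log(5).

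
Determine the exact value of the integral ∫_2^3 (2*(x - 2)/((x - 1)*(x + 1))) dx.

Factor the denominator: x**2 - 1 = (x + 1)(x - 1).
Partial fractions: 2*(x - 2)/((x - 1)*(x + 1)) = 3/(x + 1) - 1/(x - 1).
An antiderivative is F(x) = -log(x - 1) + 3*log(x + 1).
Then F(3) - F(2) = (log(32)) - (log(27)) = log(32/27).

log(32/27)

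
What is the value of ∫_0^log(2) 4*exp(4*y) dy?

15

Let u = exp(y), so du = exp(y) dy. When y = 0, u = 1; when y = log(2), u = 2.
The integral becomes 4·∫ u**3 du from 1 to 2, with antiderivative u**4.
Back in y: F(y) = exp(4*y).
Then F(log(2)) - F(0) = (16) - (1) = 15.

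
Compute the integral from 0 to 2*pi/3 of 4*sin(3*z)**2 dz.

4*pi/3

Use the identity sin^2(3*z) = (1 - cos(6*z))/2.
An antiderivative is F(z) = 2*z - sin(6*z)/3.
Then F(2*pi/3) - F(0) = (4*pi/3) - (0) = 4*pi/3.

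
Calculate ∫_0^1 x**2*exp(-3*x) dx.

Integrate by parts twice (u = x^2, dv = exp(-3*x) dx).
An antiderivative is F(x) = (-9*x**2 - 6*x - 2)*exp(-3*x)/27.
Then F(1) - F(0) = (-17*exp(-3)/27) - (-2/27) = 2/27 - 17*exp(-3)/27.

2/27 - 17*exp(-3)/27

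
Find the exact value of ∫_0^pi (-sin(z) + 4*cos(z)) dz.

An antiderivative is F(z) = 4*sin(z) + cos(z).
Then F(pi) - F(0) = (-1) - (1) = -2.

-2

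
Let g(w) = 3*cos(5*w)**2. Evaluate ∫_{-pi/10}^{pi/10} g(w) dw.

Use the identity cos^2(5*w) = (1 + cos(10*w))/2.
An antiderivative is F(w) = 3*w/2 + 3*sin(10*w)/20.
Then F(pi/10) - F(-pi/10) = (3*pi/20) - (-3*pi/20) = 3*pi/10.

3*pi/10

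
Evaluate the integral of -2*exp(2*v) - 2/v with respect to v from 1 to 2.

An antiderivative is F(v) = -exp(2*v) - 2*log(v).
Then F(2) - F(1) = (-exp(4) - log(4)) - (-exp(2)) = -exp(4) - log(4) + exp(2).

-exp(4) - log(4) + exp(2)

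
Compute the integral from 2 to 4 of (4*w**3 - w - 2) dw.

By the power rule, an antiderivative is F(w) = w**4 - w**2/2 - 2*w.
Then F(4) - F(2) = (240) - (10) = 230.

230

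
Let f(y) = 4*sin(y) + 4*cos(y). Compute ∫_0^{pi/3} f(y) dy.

An antiderivative is F(y) = 4*sin(y) - 4*cos(y).
Then F(pi/3) - F(0) = (-2 + 2*sqrt(3)) - (-4) = 2 + 2*sqrt(3).

2 + 2*sqrt(3)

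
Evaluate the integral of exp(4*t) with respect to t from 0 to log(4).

255/4

Let u = exp(t), so du = exp(t) dt. When t = 0, u = 1; when t = log(4), u = 4.
The integral becomes ∫ u**3 du from 1 to 4, with antiderivative u**4/4.
Back in t: F(t) = exp(4*t)/4.
Then F(log(4)) - F(0) = (64) - (1/4) = 255/4.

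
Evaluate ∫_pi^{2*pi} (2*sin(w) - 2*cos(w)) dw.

-4

An antiderivative is F(w) = -2*sin(w) - 2*cos(w).
Then F(2*pi) - F(pi) = (-2) - (2) = -4.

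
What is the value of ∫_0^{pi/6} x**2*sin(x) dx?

-2 - sqrt(3)*pi**2/72 + pi/6 + sqrt(3)

Integrate by parts twice (u = x^2, dv = sin(x) dx).
An antiderivative is F(x) = -x**2*cos(x) + 2*x*sin(x) + 2*cos(x).
Then F(pi/6) - F(0) = (-sqrt(3)*pi**2/72 + pi/6 + sqrt(3)) - (2) = -2 - sqrt(3)*pi**2/72 + pi/6 + sqrt(3).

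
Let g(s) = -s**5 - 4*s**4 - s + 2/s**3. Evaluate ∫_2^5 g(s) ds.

-507819/100

By the power rule, an antiderivative is F(s) = -s**6/6 - 4*s**5/5 - s**2/2 - 1/s**2.
Then F(5) - F(2) = (-383753/75) - (-2311/60) = -507819/100.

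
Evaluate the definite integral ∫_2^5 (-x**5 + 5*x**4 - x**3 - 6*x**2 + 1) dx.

By the power rule, an antiderivative is F(x) = -x**6/6 + x**5 - x**4/4 - 2*x**3 + x.
Then F(5) - F(2) = (1435/12) - (10/3) = 465/4.

465/4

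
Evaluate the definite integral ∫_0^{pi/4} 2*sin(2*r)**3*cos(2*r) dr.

1/4

Let u = sin(2*r), so du = 2*cos(2*r) dr. When r = 0, u = 0; when r = pi/4, u = 1.
The integral becomes ∫ u**3 du from 0 to 1, with antiderivative u**4/4.
Back in r: F(r) = sin(2*r)**4/4.
Then F(pi/4) - F(0) = (1/4) - (0) = 1/4.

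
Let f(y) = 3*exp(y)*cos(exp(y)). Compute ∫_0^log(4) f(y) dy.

Let u = exp(y), so du = exp(y) dy. When y = 0, u = 1; when y = log(4), u = 4.
The integral becomes 3·∫ cos(u) du from 1 to 4, with antiderivative 3*sin(u).
Back in y: F(y) = 3*sin(exp(y)).
Then F(log(4)) - F(0) = (3*sin(4)) - (3*sin(1)) = -3*sin(1) + 3*sin(4).

-3*sin(1) + 3*sin(4)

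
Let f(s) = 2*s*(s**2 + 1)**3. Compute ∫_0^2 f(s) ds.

156

Let u = s**2 + 1, so du = 2*s ds. When s = 0, u = 1; when s = 2, u = 5.
The integral becomes ∫ u**3 du from 1 to 5, with antiderivative u**4/4.
Back in s: F(s) = (s**2 + 1)**4/4.
Then F(2) - F(0) = (625/4) - (1/4) = 156.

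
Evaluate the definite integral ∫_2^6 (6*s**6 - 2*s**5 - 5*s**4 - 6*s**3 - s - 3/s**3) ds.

By the power rule, an antiderivative is F(s) = 6*s**7/7 - s**6/3 - s**5 - 3*s**4/2 - s**2/2 + 3/(2*s**2).
Then F(6) - F(2) = (36062071/168) - (5167/168) = 1502371/7.

1502371/7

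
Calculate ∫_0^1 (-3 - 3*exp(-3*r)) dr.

An antiderivative is F(r) = -3*r + exp(-3*r).
Then F(1) - F(0) = (-3 + exp(-3)) - (1) = -4 + exp(-3).

-4 + exp(-3)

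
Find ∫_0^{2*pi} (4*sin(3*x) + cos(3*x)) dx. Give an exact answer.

0

An antiderivative is F(x) = sin(3*x)/3 - 4*cos(3*x)/3.
Then F(2*pi) - F(0) = (-4/3) - (-4/3) = 0.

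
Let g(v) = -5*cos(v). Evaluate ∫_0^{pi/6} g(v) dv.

-5/2

An antiderivative is F(v) = -5*sin(v).
Then F(pi/6) - F(0) = (-5/2) - (0) = -5/2.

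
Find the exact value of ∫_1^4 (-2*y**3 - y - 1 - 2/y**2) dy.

-279/2

By the power rule, an antiderivative is F(y) = -y**4/2 - y**2/2 - y + 2/y.
Then F(4) - F(1) = (-279/2) - (0) = -279/2.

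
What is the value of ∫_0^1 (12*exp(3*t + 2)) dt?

-4*(1 - exp(3))*exp(2)

Let u = 3*t + 2, so du = 3 dt. When t = 0, u = 2; when t = 1, u = 5.
The integral becomes 4·∫ exp(u) du from 2 to 5, with antiderivative 4*exp(u).
Back in t: F(t) = 4*exp(3*t + 2).
Then F(1) - F(0) = (4*exp(5)) - (4*exp(2)) = -4*(1 - exp(3))*exp(2).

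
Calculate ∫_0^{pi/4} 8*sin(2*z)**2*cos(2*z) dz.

Let u = sin(2*z), so du = 2*cos(2*z) dz. When z = 0, u = 0; when z = pi/4, u = 1.
The integral becomes 4·∫ u**2 du from 0 to 1, with antiderivative 4*u**3/3.
Back in z: F(z) = 4*sin(2*z)**3/3.
Then F(pi/4) - F(0) = (4/3) - (0) = 4/3.

4/3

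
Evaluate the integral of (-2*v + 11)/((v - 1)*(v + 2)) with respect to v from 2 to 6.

Factor the denominator: v**2 + v - 2 = (v + 2)(v - 1).
Partial fractions: (-2*v + 11)/((v - 1)*(v + 2)) = -5/(v + 2) + 3/(v - 1).
An antiderivative is F(v) = 3*log(v - 1) - 5*log(v + 2).
Then F(6) - F(2) = (-15*log(2) + 3*log(5)) - (-10*log(2)) = -5*log(2) + 3*log(5).

-5*log(2) + 3*log(5)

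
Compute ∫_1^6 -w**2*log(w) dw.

-72*log(3) - 72*log(2) + 215/9

Integrate by parts once (u = ln w, dv = -w**2 dw).
An antiderivative is F(w) = -w**3*(3*log(w) - 1)/9.
Then F(6) - F(1) = (-72*log(3) - 72*log(2) + 24) - (1/9) = -72*log(3) - 72*log(2) + 215/9.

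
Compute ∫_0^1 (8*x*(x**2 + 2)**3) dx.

Let u = x**2 + 2, so du = 2*x dx. When x = 0, u = 2; when x = 1, u = 3.
The integral becomes 4·∫ u**3 du from 2 to 3, with antiderivative u**4.
Back in x: F(x) = (x**2 + 2)**4.
Then F(1) - F(0) = (81) - (16) = 65.

65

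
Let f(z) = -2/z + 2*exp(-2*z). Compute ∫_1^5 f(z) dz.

An antiderivative is F(z) = -2*log(z) - exp(-2*z).
Then F(5) - F(1) = (-2*log(5) - exp(-10)) - (-exp(-2)) = -2*log(5) - exp(-10) + exp(-2).

-2*log(5) - exp(-10) + exp(-2)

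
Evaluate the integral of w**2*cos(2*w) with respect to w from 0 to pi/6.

Integrate by parts twice (u = w^2, dv = cos(2*w) dw).
An antiderivative is F(w) = w**2*sin(2*w)/2 + w*cos(2*w)/2 - sin(2*w)/4.
Then F(pi/6) - F(0) = (-sqrt(3)/8 + sqrt(3)*pi**2/144 + pi/24) - (0) = -sqrt(3)/8 + sqrt(3)*pi**2/144 + pi/24.

-sqrt(3)/8 + sqrt(3)*pi**2/144 + pi/24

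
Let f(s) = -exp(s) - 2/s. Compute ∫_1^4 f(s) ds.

-exp(4) - log(16) + exp(1)

An antiderivative is F(s) = -exp(s) - 2*log(s).
Then F(4) - F(1) = (-exp(4) - log(16)) - (-exp(1)) = -exp(4) - log(16) + exp(1).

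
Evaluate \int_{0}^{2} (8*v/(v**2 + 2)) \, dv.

Let u = v**2 + 2, so du = 2*v dv. When v = 0, u = 2; when v = 2, u = 6.
The integral becomes 4·∫ 1/u du from 2 to 6, with antiderivative 4*log(u).
Back in v: F(v) = 4*log(v**2 + 2).
Then F(2) - F(0) = (4*log(2) + 4*log(3)) - (log(16)) = log(81).

log(81)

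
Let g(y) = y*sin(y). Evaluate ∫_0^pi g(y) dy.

pi

Integrate by parts once (u = y, dv = sin(y) dy).
An antiderivative is F(y) = -y*cos(y) + sin(y).
Then F(pi) - F(0) = (pi) - (0) = pi.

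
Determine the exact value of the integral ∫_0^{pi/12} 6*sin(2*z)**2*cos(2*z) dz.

Let u = sin(2*z), so du = 2*cos(2*z) dz. When z = 0, u = 0; when z = pi/12, u = 1/2.
The integral becomes 3·∫ u**2 du from 0 to 1/2, with antiderivative u**3.
Back in z: F(z) = sin(2*z)**3.
Then F(pi/12) - F(0) = (1/8) - (0) = 1/8.

1/8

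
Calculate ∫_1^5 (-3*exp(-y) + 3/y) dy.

An antiderivative is F(y) = 3*log(y) + 3*exp(-y).
Then F(5) - F(1) = (3*exp(-5) + 3*log(5)) - (3*exp(-1)) = -3*exp(-1) + 3*exp(-5) + 3*log(5).

-3*exp(-1) + 3*exp(-5) + 3*log(5)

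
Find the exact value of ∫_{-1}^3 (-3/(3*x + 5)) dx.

An antiderivative is F(x) = -log(3*x + 5).
Then F(3) - F(-1) = (-log(14)) - (-log(2)) = -log(7).

-log(7)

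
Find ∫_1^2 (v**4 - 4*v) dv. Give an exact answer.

1/5

By the power rule, an antiderivative is F(v) = v**5/5 - 2*v**2.
Then F(2) - F(1) = (-8/5) - (-9/5) = 1/5.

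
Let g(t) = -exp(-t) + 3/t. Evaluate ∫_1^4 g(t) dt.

-exp(-1) + exp(-4) + 6*log(2)

An antiderivative is F(t) = 3*log(t) + exp(-t).
Then F(4) - F(1) = (exp(-4) + 6*log(2)) - (exp(-1)) = -exp(-1) + exp(-4) + 6*log(2).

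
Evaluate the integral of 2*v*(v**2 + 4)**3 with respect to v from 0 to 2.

Let u = v**2 + 4, so du = 2*v dv. When v = 0, u = 4; when v = 2, u = 8.
The integral becomes ∫ u**3 du from 4 to 8, with antiderivative u**4/4.
Back in v: F(v) = (v**2 + 4)**4/4.
Then F(2) - F(0) = (1024) - (64) = 960.

960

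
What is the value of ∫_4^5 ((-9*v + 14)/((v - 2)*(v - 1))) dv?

Factor the denominator: v**2 - 3*v + 2 = (v - 1)(v - 2).
Partial fractions: (-9*v + 14)/((v - 2)*(v - 1)) = -5/(v - 1) - 4/(v - 2).
An antiderivative is F(v) = -4*log(v - 2) - 5*log(v - 1).
Then F(5) - F(4) = (-10*log(2) - 4*log(3)) - (-5*log(3) - 4*log(2)) = log(3/64).

log(3/64)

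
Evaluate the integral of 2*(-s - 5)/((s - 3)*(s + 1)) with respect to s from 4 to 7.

-log(100)

Factor the denominator: s**2 - 2*s - 3 = (s + 1)(s - 3).
Partial fractions: 2*(-s - 5)/((s - 3)*(s + 1)) = 2/(s + 1) - 4/(s - 3).
An antiderivative is F(s) = -4*log(s - 3) + 2*log(s + 1).
Then F(7) - F(4) = (-log(4)) - (log(25)) = -log(100).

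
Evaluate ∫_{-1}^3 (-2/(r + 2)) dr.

-log(25)

An antiderivative is F(r) = -2*log(r + 2).
Then F(3) - F(-1) = (-log(25)) - (0) = -log(25).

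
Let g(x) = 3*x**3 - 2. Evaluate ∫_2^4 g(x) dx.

By the power rule, an antiderivative is F(x) = 3*x**4/4 - 2*x.
Then F(4) - F(2) = (184) - (8) = 176.

176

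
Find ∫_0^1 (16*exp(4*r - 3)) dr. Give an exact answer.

-(4 - 4*exp(4))*exp(-3)

Let u = 4*r - 3, so du = 4 dr. When r = 0, u = -3; when r = 1, u = 1.
The integral becomes 4·∫ exp(u) du from -3 to 1, with antiderivative 4*exp(u).
Back in r: F(r) = 4*exp(4*r - 3).
Then F(1) - F(0) = (4*exp(1)) - (4*exp(-3)) = -(4 - 4*exp(4))*exp(-3).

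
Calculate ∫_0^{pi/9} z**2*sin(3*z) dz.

-1/27 - pi**2/486 + sqrt(3)*pi/81

Integrate by parts twice (u = z^2, dv = sin(3*z) dz).
An antiderivative is F(z) = -z**2*cos(3*z)/3 + 2*z*sin(3*z)/9 + 2*cos(3*z)/27.
Then F(pi/9) - F(0) = (-pi**2/486 + 1/27 + sqrt(3)*pi/81) - (2/27) = -1/27 - pi**2/486 + sqrt(3)*pi/81.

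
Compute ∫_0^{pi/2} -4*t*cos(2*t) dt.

Integrate by parts once (u = t, dv = -4*cos(2*t) dt).
An antiderivative is F(t) = -2*t*sin(2*t) - cos(2*t).
Then F(pi/2) - F(0) = (1) - (-1) = 2.

2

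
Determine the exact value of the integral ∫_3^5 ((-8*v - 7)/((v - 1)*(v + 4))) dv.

Factor the denominator: v**2 + 3*v - 4 = (v + 4)(v - 1).
Partial fractions: (-8*v - 7)/((v - 1)*(v + 4)) = -5/(v + 4) - 3/(v - 1).
An antiderivative is F(v) = -3*log(v - 1) - 5*log(v + 4).
Then F(5) - F(3) = (-10*log(3) - 6*log(2)) - (-5*log(7) - 3*log(2)) = -10*log(3) - 3*log(2) + 5*log(7).

-10*log(3) - 3*log(2) + 5*log(7)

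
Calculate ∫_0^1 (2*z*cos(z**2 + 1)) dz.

-sin(1) + sin(2)

Let u = z**2 + 1, so du = 2*z dz. When z = 0, u = 1; when z = 1, u = 2.
The integral becomes ∫ cos(u) du from 1 to 2, with antiderivative sin(u).
Back in z: F(z) = sin(z**2 + 1).
Then F(1) - F(0) = (sin(2)) - (sin(1)) = -sin(1) + sin(2).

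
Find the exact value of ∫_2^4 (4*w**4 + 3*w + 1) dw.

By the power rule, an antiderivative is F(w) = 4*w**5/5 + 3*w**2/2 + w.
Then F(4) - F(2) = (4236/5) - (168/5) = 4068/5.

4068/5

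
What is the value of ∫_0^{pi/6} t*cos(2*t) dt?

Integrate by parts once (u = t, dv = cos(2*t) dt).
An antiderivative is F(t) = t*sin(2*t)/2 + cos(2*t)/4.
Then F(pi/6) - F(0) = (1/8 + sqrt(3)*pi/24) - (1/4) = -1/8 + sqrt(3)*pi/24.

-1/8 + sqrt(3)*pi/24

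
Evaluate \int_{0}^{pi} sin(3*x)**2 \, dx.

pi/2

Use the identity sin^2(3*x) = (1 - cos(6*x))/2.
An antiderivative is F(x) = x/2 - sin(6*x)/12.
Then F(pi) - F(0) = (pi/2) - (0) = pi/2.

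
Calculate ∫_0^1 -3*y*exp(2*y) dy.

-3*exp(2)/4 - 3/4

Integrate by parts once (u = y, dv = -3*exp(2*y) dy).
An antiderivative is F(y) = (-6*y + 3)*exp(2*y)/4.
Then F(1) - F(0) = (-3*exp(2)/4) - (3/4) = -3*exp(2)/4 - 3/4.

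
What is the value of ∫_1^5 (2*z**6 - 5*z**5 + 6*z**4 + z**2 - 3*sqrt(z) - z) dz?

By the power rule, an antiderivative is F(z) = 2*z**7/7 - 5*z**6/6 + 6*z**5/5 - 2*z**(3/2) + z**3/3 - z**2/2.
Then F(5) - F(1) = (274675/21 - 10*sqrt(5)) - (-53/35) = 1373534/105 - 10*sqrt(5).

1373534/105 - 10*sqrt(5)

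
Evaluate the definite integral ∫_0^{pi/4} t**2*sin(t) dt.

-2 - sqrt(2)*pi**2/32 + sqrt(2)*pi/4 + sqrt(2)

Integrate by parts twice (u = t^2, dv = sin(t) dt).
An antiderivative is F(t) = -t**2*cos(t) + 2*t*sin(t) + 2*cos(t).
Then F(pi/4) - F(0) = (sqrt(2)*(-pi**2 + 8*pi + 32)/32) - (2) = -2 - sqrt(2)*pi**2/32 + sqrt(2)*pi/4 + sqrt(2).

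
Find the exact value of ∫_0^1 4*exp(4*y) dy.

Let u = 4*y, so du = 4 dy. When y = 0, u = 0; when y = 1, u = 4.
The integral becomes ∫ exp(u) du from 0 to 4, with antiderivative exp(u).
Back in y: F(y) = exp(4*y).
Then F(1) - F(0) = (exp(4)) - (1) = -1 + exp(4).

-1 + exp(4)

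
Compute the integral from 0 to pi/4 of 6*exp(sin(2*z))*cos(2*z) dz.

-3 + 3*E

Let u = sin(2*z), so du = 2*cos(2*z) dz. When z = 0, u = 0; when z = pi/4, u = 1.
The integral becomes 3·∫ exp(u) du from 0 to 1, with antiderivative 3*exp(u).
Back in z: F(z) = 3*exp(sin(2*z)).
Then F(pi/4) - F(0) = (3*E) - (3) = -3 + 3*E.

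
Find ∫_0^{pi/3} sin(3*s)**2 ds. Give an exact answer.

pi/6

Use the identity sin^2(3*s) = (1 - cos(6*s))/2.
An antiderivative is F(s) = s/2 - sin(6*s)/12.
Then F(pi/3) - F(0) = (pi/6) - (0) = pi/6.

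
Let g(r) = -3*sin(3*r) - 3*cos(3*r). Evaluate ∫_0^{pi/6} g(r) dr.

An antiderivative is F(r) = -sin(3*r) + cos(3*r).
Then F(pi/6) - F(0) = (-1) - (1) = -2.

-2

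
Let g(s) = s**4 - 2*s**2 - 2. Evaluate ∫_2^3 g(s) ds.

By the power rule, an antiderivative is F(s) = s**5/5 - 2*s**3/3 - 2*s.
Then F(3) - F(2) = (123/5) - (-44/15) = 413/15.

413/15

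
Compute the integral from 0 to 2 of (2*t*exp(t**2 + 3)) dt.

Let u = t**2 + 3, so du = 2*t dt. When t = 0, u = 3; when t = 2, u = 7.
The integral becomes ∫ exp(u) du from 3 to 7, with antiderivative exp(u).
Back in t: F(t) = exp(t**2 + 3).
Then F(2) - F(0) = (exp(7)) - (exp(3)) = -exp(3) + exp(7).

-exp(3) + exp(7)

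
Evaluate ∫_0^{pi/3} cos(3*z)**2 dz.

pi/6

Use the identity cos^2(3*z) = (1 + cos(6*z))/2.
An antiderivative is F(z) = z/2 + sin(6*z)/12.
Then F(pi/3) - F(0) = (pi/6) - (0) = pi/6.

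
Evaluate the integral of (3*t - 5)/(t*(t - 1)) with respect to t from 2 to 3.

-7*log(2) + 5*log(3)

Factor the denominator: t**2 - t = t(t - 1).
Partial fractions: (3*t - 5)/(t*(t - 1)) = 5/t - 2/(t - 1).
An antiderivative is F(t) = 5*log(t) - 2*log(t - 1).
Then F(3) - F(2) = (-2*log(2) + 5*log(3)) - (log(32)) = -7*log(2) + 5*log(3).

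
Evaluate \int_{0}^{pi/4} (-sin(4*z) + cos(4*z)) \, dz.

-1/2

An antiderivative is F(z) = sin(4*z)/4 + cos(4*z)/4.
Then F(pi/4) - F(0) = (-1/4) - (1/4) = -1/2.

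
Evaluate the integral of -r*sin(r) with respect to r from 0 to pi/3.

-sqrt(3)/2 + pi/6

Integrate by parts once (u = r, dv = -sin(r) dr).
An antiderivative is F(r) = r*cos(r) - sin(r).
Then F(pi/3) - F(0) = (-sqrt(3)/2 + pi/6) - (0) = -sqrt(3)/2 + pi/6.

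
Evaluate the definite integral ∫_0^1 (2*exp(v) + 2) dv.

2*E

An antiderivative is F(v) = 2*v + 2*exp(v).
Then F(1) - F(0) = (2 + 2*E) - (2) = 2*E.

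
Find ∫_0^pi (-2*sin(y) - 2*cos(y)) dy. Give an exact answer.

An antiderivative is F(y) = -2*sin(y) + 2*cos(y).
Then F(pi) - F(0) = (-2) - (2) = -4.

-4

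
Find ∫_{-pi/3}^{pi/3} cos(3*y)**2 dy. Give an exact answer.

Use the identity cos^2(3*y) = (1 + cos(6*y))/2.
An antiderivative is F(y) = y/2 + sin(6*y)/12.
Then F(pi/3) - F(-pi/3) = (pi/6) - (-pi/6) = pi/3.

pi/3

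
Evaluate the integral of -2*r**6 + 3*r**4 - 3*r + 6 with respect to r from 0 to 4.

By the power rule, an antiderivative is F(r) = -2*r**7/7 + 3*r**5/5 - 3*r**2/2 + 6*r.
Then F(4) - F(0) = (-142336/35) - (0) = -142336/35.

-142336/35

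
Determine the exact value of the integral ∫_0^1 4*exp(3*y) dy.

An antiderivative is F(y) = 4*exp(3*y)/3.
Then F(1) - F(0) = (4*exp(3)/3) - (4/3) = -4/3 + 4*exp(3)/3.

-4/3 + 4*exp(3)/3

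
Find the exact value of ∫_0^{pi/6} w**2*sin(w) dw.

-2 - sqrt(3)*pi**2/72 + pi/6 + sqrt(3)

Integrate by parts twice (u = w^2, dv = sin(w) dw).
An antiderivative is F(w) = -w**2*cos(w) + 2*w*sin(w) + 2*cos(w).
Then F(pi/6) - F(0) = (-sqrt(3)*pi**2/72 + pi/6 + sqrt(3)) - (2) = -2 - sqrt(3)*pi**2/72 + pi/6 + sqrt(3).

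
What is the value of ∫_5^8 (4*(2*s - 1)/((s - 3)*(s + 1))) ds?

Factor the denominator: s**2 - 2*s - 3 = (s + 1)(s - 3).
Partial fractions: 4*(2*s - 1)/((s - 3)*(s + 1)) = 3/(s + 1) + 5/(s - 3).
An antiderivative is F(s) = 5*log(s - 3) + 3*log(s + 1).
Then F(8) - F(5) = (6*log(3) + 5*log(5)) - (3*log(3) + 8*log(2)) = -8*log(2) + 3*log(3) + 5*log(5).

-8*log(2) + 3*log(3) + 5*log(5)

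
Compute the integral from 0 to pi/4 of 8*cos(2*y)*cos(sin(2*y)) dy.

Let u = sin(2*y), so du = 2*cos(2*y) dy. When y = 0, u = 0; when y = pi/4, u = 1.
The integral becomes 4·∫ cos(u) du from 0 to 1, with antiderivative 4*sin(u).
Back in y: F(y) = 4*sin(sin(2*y)).
Then F(pi/4) - F(0) = (4*sin(1)) - (0) = 4*sin(1).

4*sin(1)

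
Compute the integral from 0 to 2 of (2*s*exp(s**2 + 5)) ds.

Let u = s**2 + 5, so du = 2*s ds. When s = 0, u = 5; when s = 2, u = 9.
The integral becomes ∫ exp(u) du from 5 to 9, with antiderivative exp(u).
Back in s: F(s) = exp(s**2 + 5).
Then F(2) - F(0) = (exp(9)) - (exp(5)) = -exp(5) + exp(9).

-exp(5) + exp(9)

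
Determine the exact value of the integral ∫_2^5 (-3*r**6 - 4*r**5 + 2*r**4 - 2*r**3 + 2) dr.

-3000381/70

By the power rule, an antiderivative is F(r) = -3*r**7/7 - 2*r**6/3 + 2*r**5/5 - r**4/2 + 2*r.
Then F(5) - F(2) = (-1803955/42) - (-9316/105) = -3000381/70.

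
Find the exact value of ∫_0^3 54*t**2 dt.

486

Let u = 3*t, so du = 3 dt. When t = 0, u = 0; when t = 3, u = 9.
The integral becomes 2·∫ u**2 du from 0 to 9, with antiderivative 2*u**3/3.
Back in t: F(t) = 18*t**3.
Then F(3) - F(0) = (486) - (0) = 486.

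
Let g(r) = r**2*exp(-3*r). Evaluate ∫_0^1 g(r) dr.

2/27 - 17*exp(-3)/27

Integrate by parts twice (u = r^2, dv = exp(-3*r) dr).
An antiderivative is F(r) = (-9*r**2 - 6*r - 2)*exp(-3*r)/27.
Then F(1) - F(0) = (-17*exp(-3)/27) - (-2/27) = 2/27 - 17*exp(-3)/27.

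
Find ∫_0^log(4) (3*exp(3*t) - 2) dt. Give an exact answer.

63 - log(16)

An antiderivative is F(t) = exp(3*t) - 2*t.
Then F(log(4)) - F(0) = (64 - 4*log(2)) - (1) = 63 - log(16).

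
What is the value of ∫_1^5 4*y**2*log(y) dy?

-496/9 + 500*log(5)/3

Integrate by parts once (u = ln y, dv = 4*y**2 dy).
An antiderivative is F(y) = 4*y**3*(3*log(y) - 1)/9.
Then F(5) - F(1) = (-500/9 + 500*log(5)/3) - (-4/9) = -496/9 + 500*log(5)/3.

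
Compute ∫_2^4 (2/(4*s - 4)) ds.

log(3)/2

An antiderivative is F(s) = log(4*s - 4)/2.
Then F(4) - F(2) = (log(12)/2) - (log(2)) = log(3)/2.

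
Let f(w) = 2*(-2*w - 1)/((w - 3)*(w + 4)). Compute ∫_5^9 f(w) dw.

Factor the denominator: w**2 + w - 12 = (w + 4)(w - 3).
Partial fractions: 2*(-2*w - 1)/((w - 3)*(w + 4)) = -2/(w + 4) - 2/(w - 3).
An antiderivative is F(w) = -2*log(w - 3) - 2*log(w + 4).
Then F(9) - F(5) = (-2*log(13) - 2*log(3) - 2*log(2)) - (-4*log(3) - 2*log(2)) = -2*log(13) + 2*log(3).

-2*log(13) + 2*log(3)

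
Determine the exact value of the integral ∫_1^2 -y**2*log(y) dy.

7/9 - 8*log(2)/3

Integrate by parts once (u = ln y, dv = -y**2 dy).
An antiderivative is F(y) = -y**3*(3*log(y) - 1)/9.
Then F(2) - F(1) = (8/9 - 8*log(2)/3) - (1/9) = 7/9 - 8*log(2)/3.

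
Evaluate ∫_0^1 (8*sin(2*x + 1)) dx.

Let u = 2*x + 1, so du = 2 dx. When x = 0, u = 1; when x = 1, u = 3.
The integral becomes 4·∫ sin(u) du from 1 to 3, with antiderivative -4*cos(u).
Back in x: F(x) = -4*cos(2*x + 1).
Then F(1) - F(0) = (-4*cos(3)) - (-4*cos(1)) = 4*cos(1) - 4*cos(3).

4*cos(1) - 4*cos(3)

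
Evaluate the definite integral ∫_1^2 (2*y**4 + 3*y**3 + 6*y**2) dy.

By the power rule, an antiderivative is F(y) = 2*y**5/5 + 3*y**4/4 + 2*y**3.
Then F(2) - F(1) = (204/5) - (63/20) = 753/20.

753/20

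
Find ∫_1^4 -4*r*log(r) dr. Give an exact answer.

15 - 64*log(2)

Integrate by parts once (u = ln r, dv = -4*r dr).
An antiderivative is F(r) = -r**2*(2*log(r) - 1).
Then F(4) - F(1) = (16 - 64*log(2)) - (1) = 15 - 64*log(2).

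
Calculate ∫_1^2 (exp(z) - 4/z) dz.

An antiderivative is F(z) = exp(z) - 4*log(z).
Then F(2) - F(1) = (-log(16) + exp(2)) - (exp(1)) = -log(16) - exp(1) + exp(2).

-log(16) - exp(1) + exp(2)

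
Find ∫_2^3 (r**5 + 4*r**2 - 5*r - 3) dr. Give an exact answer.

By the power rule, an antiderivative is F(r) = r**6/6 + 4*r**3/3 - 5*r**2/2 - 3*r.
Then F(3) - F(2) = (126) - (16/3) = 362/3.

362/3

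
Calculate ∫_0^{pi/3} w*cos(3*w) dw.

-2/9

Integrate by parts once (u = w, dv = cos(3*w) dw).
An antiderivative is F(w) = w*sin(3*w)/3 + cos(3*w)/9.
Then F(pi/3) - F(0) = (-1/9) - (1/9) = -2/9.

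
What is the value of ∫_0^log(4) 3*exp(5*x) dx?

Let u = exp(x), so du = exp(x) dx. When x = 0, u = 1; when x = log(4), u = 4.
The integral becomes 3·∫ u**4 du from 1 to 4, with antiderivative 3*u**5/5.
Back in x: F(x) = 3*exp(5*x)/5.
Then F(log(4)) - F(0) = (3072/5) - (3/5) = 3069/5.

3069/5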